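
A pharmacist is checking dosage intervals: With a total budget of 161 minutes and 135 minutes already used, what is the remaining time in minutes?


Total budget: 161 minutes
Time used: 135 minutes
Remaining: 161 - 135 = 26 minutes
Percent used: 83.9%
Percent remaining: 16.1%

26


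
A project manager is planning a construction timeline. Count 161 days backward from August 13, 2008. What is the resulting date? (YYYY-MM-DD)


Start: 2008-08-13
Subtracting 161 days
Days already passed in August: 13
After going back through August: 148 more days to subtract
July 2008: 31 days, 117 remaining
June 2008: 30 days, 87 remaining
May 2008: 31 days, 56 remaining
April 2008: 30 days, 26 remaining
Result: 2008-03-05

2008-03-05


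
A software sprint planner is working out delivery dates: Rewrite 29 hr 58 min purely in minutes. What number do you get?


Hours: 29
Extra minutes: 58
Minutes per hour: 60
Hours to minutes: 29 x 60 = 1740
Total: 1740 + 58 = 1798

1798


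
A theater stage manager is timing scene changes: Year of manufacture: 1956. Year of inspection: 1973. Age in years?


Birth year: 1956
Current year: 1973
Age = current year - birth year
Age = 1973 - 1956 = 17

17


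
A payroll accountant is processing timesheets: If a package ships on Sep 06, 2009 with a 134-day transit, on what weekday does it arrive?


Start: 2009-09-06 (Sunday)
Step 1 - find target date: add 134 days
  2009-09-06 + 134 days = 2010-01-18
Step 2 - day of week:
  134 mod 7 = 1
  Sunday + 1 days -> Monday
Result: Monday (2010-01-18)

Monday


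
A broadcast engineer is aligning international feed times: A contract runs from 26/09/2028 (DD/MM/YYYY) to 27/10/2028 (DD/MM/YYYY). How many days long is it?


Start date: 2028-09-26
End date: 2028-10-27
Sep 2028: +5 days
Oct 2028: +26 days
Total: 31 days

31


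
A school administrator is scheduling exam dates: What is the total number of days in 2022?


Year: 2022
Check leap year rules:
Divisible by 4? No
2022 is not a leap year
Days: 365

365


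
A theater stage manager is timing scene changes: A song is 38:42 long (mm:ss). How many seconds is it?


Minutes: 38
Extra seconds: 42
Seconds per minute: 60
Minutes to seconds: 38 x 60 = 2280
Total: 2280 + 42 = 2322

2322


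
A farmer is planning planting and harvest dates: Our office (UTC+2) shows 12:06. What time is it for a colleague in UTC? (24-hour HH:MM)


Local time: 12:06 at UTC+2 (offset 2h)
Target zone: UTC (offset 0h)
Difference: 0 - (2) = -2 hours
Calculation: 12 + (-2) = 10
Result: 10:06

10:06


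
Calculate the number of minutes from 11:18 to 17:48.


Start time: 11:18 = 678 minutes from midnight
End time: 17:48 = 1068 minutes from midnight
Difference: 1068 - 678 = 390 minutes
That is 6 hours and 30 minutes

390


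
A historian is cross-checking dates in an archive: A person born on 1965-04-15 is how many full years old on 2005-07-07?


Birth: 1965-04-15
Reference: 2005-07-07
Year difference: 2005 - 1965 = 40
Has birthday (04-15) occurred by 07-07? Yes
Age in full years: 40

40


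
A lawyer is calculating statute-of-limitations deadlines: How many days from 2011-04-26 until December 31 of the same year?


Start: April 26, 2011
End: December 31, 2011
Days left in April: 4
May: 31
June: 30
July: 31
August: 31
... plus remaining months
Sum of remaining months: 245
Total: 4 + 245 = 249

249


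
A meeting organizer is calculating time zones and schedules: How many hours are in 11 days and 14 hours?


Days: 11
Extra hours: 14
Hours per day: 24
Days to hours: 11 x 24 = 264
Total: 264 + 14 = 278

278


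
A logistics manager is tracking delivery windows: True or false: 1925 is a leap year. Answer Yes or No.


Year: 1925
Divisible by 4? 1925 / 4 = 481.25 -> No
Not divisible by 4, so NOT a leap year

No


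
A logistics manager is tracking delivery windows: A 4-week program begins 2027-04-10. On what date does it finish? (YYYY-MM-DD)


Start: 2027-04-10
Weeks to add: 4
Convert to days: 4 x 7 = 28 days
Add 28 days to 2027-04-10
Result: 2027-05-08

2027-05-08


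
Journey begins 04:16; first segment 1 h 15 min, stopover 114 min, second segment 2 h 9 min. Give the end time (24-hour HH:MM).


Depart: 04:16
Leg 1: +75 min -> 05:31
Layover: +114 min -> 07:25
Leg 2: +129 min -> 09:34
Total travel: 318 minutes = 5h 18m
Arrival: 09:34

09:34


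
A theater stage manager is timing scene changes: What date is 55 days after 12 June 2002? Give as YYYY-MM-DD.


Start: 2002-06-12
Adding 55 days
Days remaining in June: 18
After June: 37 days still to add
July 2002: 31 days, 6 remaining
August 2002 has 31 days, need 6
Result: 2002-08-06

2002-08-06


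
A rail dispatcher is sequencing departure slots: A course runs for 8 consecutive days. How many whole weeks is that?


Total days: 8
Days per week: 7
Division: 8 / 7 = 1 remainder 1
Complete weeks: 1
Remaining days: 1

1


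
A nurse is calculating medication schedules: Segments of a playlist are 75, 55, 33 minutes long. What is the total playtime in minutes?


Durations: 75, 55, 33
Running sum: 75
+ 55 = 130
+ 33 = 163
Total duration: 163 minutes
That is 2 hours and 43 minutes

163


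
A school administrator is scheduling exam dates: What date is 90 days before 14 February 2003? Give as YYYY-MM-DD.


Start: 2003-02-14
Subtracting 90 days
Days already passed in February: 14
After going back through February: 76 more days to subtract
January 2003: 31 days, 45 remaining
December 2002: 31 days, 14 remaining
November 2002 has 30 days, need 14
Result: 2002-11-16

2002-11-16


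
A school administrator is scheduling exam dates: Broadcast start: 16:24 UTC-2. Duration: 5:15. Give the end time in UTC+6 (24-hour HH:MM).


Start: 16:24 in UTC-2
Step 1 - add duration:
  minutes: 24 + 15 = 39
  hours: 16 + 5 + 0 = 21
  end in UTC-2: 21:39
Step 2 - convert UTC-2 -> UTC+6:
  offset difference: 6 - (-2) = 8 hours
  21 + (8) = 29 -> mod 24 = 5
Result: 05:39 in UTC+6

05:39


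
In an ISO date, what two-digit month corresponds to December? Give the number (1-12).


Calendar month order:
11. November
12. December <--
December is month number 12

12


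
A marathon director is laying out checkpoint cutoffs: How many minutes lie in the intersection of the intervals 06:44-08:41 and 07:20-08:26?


Interval A: [404, 521] minutes from midnight
Interval B: [440, 506] minutes from midnight
Overlap start = max(404, 440) = 440
Overlap end = min(521, 506) = 506
Overlap = 506 - 440 = 66 minutes

66


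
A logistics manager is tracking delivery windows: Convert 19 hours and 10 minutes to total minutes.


Hours: 19
Minutes: 10
Convert hours to minutes: 19 x 60 = 1140
Add remaining minutes: 1140 + 10 = 1150

1150


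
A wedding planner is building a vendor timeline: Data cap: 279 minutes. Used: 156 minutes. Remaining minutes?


Total budget: 279 minutes
Time used: 156 minutes
Remaining: 279 - 156 = 123 minutes
Percent used: 55.9%
Percent remaining: 44.1%

123


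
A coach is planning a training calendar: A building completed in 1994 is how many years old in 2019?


Birth year: 1994
Current year: 2019
Age = current year - birth year
Age = 2019 - 1994 = 25

25


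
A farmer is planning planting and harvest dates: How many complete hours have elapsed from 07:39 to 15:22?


Start: 07:39
End: 15:22
Hour difference: 15 - 7 = 8 hours
Minute difference: 22 - 39 = -17 minutes
Total minutes: 463
Complete hours: 463 / 60 = 7 (remainder 43)

7


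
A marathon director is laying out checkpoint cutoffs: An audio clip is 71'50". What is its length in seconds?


Minutes: 71
Seconds: 50
Convert minutes to seconds: 71 x 60 = 4260
Add remaining seconds: 4260 + 50 = 4310

4310


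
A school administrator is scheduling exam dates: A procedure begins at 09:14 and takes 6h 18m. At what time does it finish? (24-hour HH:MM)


Start time: 09:14
Adding: 6 hours 18 minutes
Minutes: 14 + 18 = 32
Hours: 9 + 6 + 0 = 15
Result: 15:32

15:32


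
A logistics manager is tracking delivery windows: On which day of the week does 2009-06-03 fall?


Date: 2009-06-03
January 1, 2009 is a Thursday
Day of year: 154
Offset from Jan 1: 153 days
153 mod 7 = 6
Result: Wednesday

Wednesday


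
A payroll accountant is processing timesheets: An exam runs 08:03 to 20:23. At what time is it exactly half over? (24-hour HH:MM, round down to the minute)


Start time: 08:03 = 483 minutes from midnight
End time: 20:23 = 1223 minutes from midnight
Sum: 483 + 1223 = 1706
Midpoint: 1706 / 2 = 853 minutes
Convert: 853 / 60 = 14 hours, 13 minutes
Result: 14:13

14:13


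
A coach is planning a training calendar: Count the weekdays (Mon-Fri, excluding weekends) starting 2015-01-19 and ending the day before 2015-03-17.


Start: 2015-01-19 (Monday)
End (exclusive): 2015-03-17 (Tuesday)
Total calendar days: 57
Full weeks: 57 // 7 = 8 -> 40 weekdays
Remaining 1 days starting on Monday:
  Mon(w) -> 1 weekdays
Total business days: 40 + 1 = 41

41


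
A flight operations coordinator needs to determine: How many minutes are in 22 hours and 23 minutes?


Hours: 22
Extra minutes: 23
Minutes per hour: 60
Hours to minutes: 22 x 60 = 1320
Total: 1320 + 23 = 1343

1343


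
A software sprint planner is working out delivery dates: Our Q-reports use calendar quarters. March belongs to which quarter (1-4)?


Month: March (month 3)
Q1: January-March (months 1-3)
Q2: April-June (months 4-6)
Q3: July-September (months 7-9)
Q4: October-December (months 10-12)
Month 3 falls in Q1

1


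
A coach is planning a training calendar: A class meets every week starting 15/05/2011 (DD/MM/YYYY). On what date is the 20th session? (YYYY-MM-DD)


First occurrence: 2011-05-15 (occurrence 1)
Each occurrence is 7 days after the previous.
Occurrence 20 is 19 weeks after the first.
19 weeks = 133 days
2011-05-15 + 133 days = 2011-09-25

2011-09-25


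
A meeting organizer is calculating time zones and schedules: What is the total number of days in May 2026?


Month: May
Year: 2026
May is a 31-day month
Total: 31 days

31


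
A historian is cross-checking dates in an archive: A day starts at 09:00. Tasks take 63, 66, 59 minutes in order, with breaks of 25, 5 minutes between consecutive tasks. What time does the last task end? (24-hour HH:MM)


Start: 09:00 = 540 min from midnight
  after task 1 (63 min): 10:03
  after break (25 min): 10:28
  after task 2 (66 min): 11:34
  after break (5 min): 11:39
  after task 3 (59 min): 12:38
Total elapsed: 218 minutes
End time: 12:38

12:38


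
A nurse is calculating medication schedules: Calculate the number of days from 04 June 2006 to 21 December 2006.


Start date: 2006-06-04
End date: 2006-12-21
Jun 2006: +27 days
Jul 2006: +31 days
Aug 2006: +31 days
... (4 more months)
Total: 200 days

200


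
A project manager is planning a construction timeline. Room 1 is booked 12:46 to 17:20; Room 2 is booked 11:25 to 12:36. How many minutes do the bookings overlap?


Interval A: [766, 1040] minutes from midnight
Interval B: [685, 756] minutes from midnight
Overlap start = max(766, 685) = 766
Overlap end = min(1040, 756) = 756
End <= start, so the intervals do not overlap: 0 minutes

0


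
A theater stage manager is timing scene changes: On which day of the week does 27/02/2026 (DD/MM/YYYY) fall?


Date: 2026-02-27
January 1, 2026 is a Thursday
Day of year: 58
Offset from Jan 1: 57 days
57 mod 7 = 1
Result: Friday

Friday


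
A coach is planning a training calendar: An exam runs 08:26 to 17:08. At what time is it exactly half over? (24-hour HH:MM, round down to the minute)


Start time: 08:26 = 506 minutes from midnight
End time: 17:08 = 1028 minutes from midnight
Sum: 506 + 1028 = 1534
Midpoint: 1534 / 2 = 767 minutes
Convert: 767 / 60 = 12 hours, 47 minutes
Result: 12:47

12:47


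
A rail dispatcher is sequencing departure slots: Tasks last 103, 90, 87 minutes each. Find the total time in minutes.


Durations: 103, 90, 87
Running sum: 103
+ 90 = 193
+ 87 = 280
Total duration: 280 minutes
That is 4 hours and 40 minutes

280


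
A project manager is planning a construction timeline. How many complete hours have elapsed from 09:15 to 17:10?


Start: 09:15
End: 17:10
Hour difference: 17 - 9 = 8 hours
Minute difference: 10 - 15 = -5 minutes
Total minutes: 475
Complete hours: 475 / 60 = 7 (remainder 55)

7


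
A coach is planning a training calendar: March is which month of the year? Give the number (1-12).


Calendar month order:
2. February
3. March <--
4. April
March is month number 3

3


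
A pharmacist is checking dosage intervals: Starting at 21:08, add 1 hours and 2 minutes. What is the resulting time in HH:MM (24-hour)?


Start time: 21:08
Adding: 1 hours 2 minutes
Minutes: 8 + 2 = 10
Hours: 21 + 1 + 0 = 22
Result: 22:10

22:10


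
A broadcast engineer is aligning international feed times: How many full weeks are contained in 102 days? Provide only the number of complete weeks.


Total days: 102
Days per week: 7
Division: 102 / 7 = 14 remainder 4
Complete weeks: 14
Remaining days: 4

14


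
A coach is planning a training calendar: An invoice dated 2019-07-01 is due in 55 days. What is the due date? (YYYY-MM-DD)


Start: 2019-07-01
Adding 55 days
Days remaining in July: 30
After July: 25 days still to add
August 2019 has 31 days, need 25
Result: 2019-08-25

2019-08-25


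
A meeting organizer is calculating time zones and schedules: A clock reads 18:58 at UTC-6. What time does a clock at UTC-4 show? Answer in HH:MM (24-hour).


Local time: 18:58 at UTC-6 (offset -6h)
Target zone: UTC-4 (offset -4h)
Difference: -4 - (-6) = 2 hours
Calculation: 18 + (2) = 20
Result: 20:58

20:58


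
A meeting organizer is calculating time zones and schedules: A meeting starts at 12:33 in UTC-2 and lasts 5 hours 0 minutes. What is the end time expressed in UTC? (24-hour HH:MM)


Start: 12:33 in UTC-2
Step 1 - add duration:
  minutes: 33 + 0 = 33
  hours: 12 + 5 + 0 = 17
  end in UTC-2: 17:33
Step 2 - convert UTC-2 -> UTC:
  offset difference: 0 - (-2) = 2 hours
  17 + (2) = 19 -> mod 24 = 19
Result: 19:33 in UTC

19:33


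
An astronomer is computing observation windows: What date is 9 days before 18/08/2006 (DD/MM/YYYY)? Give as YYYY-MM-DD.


Start: 2006-08-18
Subtracting 9 days
Days already passed in August: 18
Result: 2006-08-09

2006-08-09


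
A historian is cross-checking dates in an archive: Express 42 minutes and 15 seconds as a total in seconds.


Minutes: 42
Seconds: 15
Convert minutes to seconds: 42 x 60 = 2520
Add remaining seconds: 2520 + 15 = 2535

2535


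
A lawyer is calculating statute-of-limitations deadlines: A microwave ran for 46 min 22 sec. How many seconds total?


Minutes: 46
Extra seconds: 22
Seconds per minute: 60
Minutes to seconds: 46 x 60 = 2760
Total: 2760 + 22 = 2782

2782


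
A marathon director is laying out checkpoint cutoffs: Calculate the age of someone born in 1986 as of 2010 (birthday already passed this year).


Birth year: 1986
Current year: 2010
Age = current year - birth year
Age = 2010 - 1986 = 24

24


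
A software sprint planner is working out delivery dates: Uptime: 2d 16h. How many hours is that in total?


Days: 2
Extra hours: 16
Hours per day: 24
Days to hours: 2 x 24 = 48
Total: 48 + 16 = 64

64


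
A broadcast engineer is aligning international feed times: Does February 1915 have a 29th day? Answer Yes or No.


Year: 1915
Divisible by 4? 1915 / 4 = 478.75 -> No
Not divisible by 4, so NOT a leap year

No


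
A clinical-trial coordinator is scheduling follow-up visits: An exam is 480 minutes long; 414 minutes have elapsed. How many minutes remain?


Total budget: 480 minutes
Time used: 414 minutes
Remaining: 480 - 414 = 66 minutes
Percent used: 86.2%
Percent remaining: 13.8%

66


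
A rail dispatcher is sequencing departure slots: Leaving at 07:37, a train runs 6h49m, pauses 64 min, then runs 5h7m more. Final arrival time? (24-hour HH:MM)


Depart: 07:37
Leg 1: +409 min -> 14:26
Layover: +64 min -> 15:30
Leg 2: +307 min -> 20:37
Total travel: 780 minutes = 13h 0m
Arrival: 20:37

20:37


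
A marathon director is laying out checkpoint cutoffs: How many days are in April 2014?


Month: April
Year: 2014
April is a 30-day month
Total: 30 days

30


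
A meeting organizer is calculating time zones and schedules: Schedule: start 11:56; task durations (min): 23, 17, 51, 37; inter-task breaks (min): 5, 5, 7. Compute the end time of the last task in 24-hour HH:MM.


Start: 11:56 = 716 min from midnight
  after task 1 (23 min): 12:19
  after break (5 min): 12:24
  after task 2 (17 min): 12:41
  after break (5 min): 12:46
  after task 3 (51 min): 13:37
  after break (7 min): 13:44
  after task 4 (37 min): 14:21
Total elapsed: 145 minutes
End time: 14:21

14:21


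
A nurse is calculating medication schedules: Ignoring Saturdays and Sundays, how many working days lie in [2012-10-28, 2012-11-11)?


Start: 2012-10-28 (Sunday)
End (exclusive): 2012-11-11 (Sunday)
Total calendar days: 14
Full weeks: 14 // 7 = 2 -> 10 weekdays
Remaining 0 days starting on Sunday:
Total business days: 10 + 0 = 10

10


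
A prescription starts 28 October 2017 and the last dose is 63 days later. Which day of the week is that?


Start: 2017-10-28 (Saturday)
Step 1 - find target date: add 63 days
  2017-10-28 + 63 days = 2017-12-30
Step 2 - day of week:
  63 mod 7 = 0
  Saturday + 0 days -> Saturday
Result: Saturday (2017-12-30)

Saturday


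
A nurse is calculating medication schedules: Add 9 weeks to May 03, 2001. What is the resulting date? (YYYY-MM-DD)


Start: 2001-05-03
Weeks to add: 9
Convert to days: 9 x 7 = 63 days
Add 63 days to 2001-05-03
Result: 2001-07-05

2001-07-05


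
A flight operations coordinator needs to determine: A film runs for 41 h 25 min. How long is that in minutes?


Hours: 41
Minutes: 25
Convert hours to minutes: 41 x 60 = 2460
Add remaining minutes: 2460 + 25 = 2485

2485


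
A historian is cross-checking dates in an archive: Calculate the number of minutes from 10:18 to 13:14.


Start time: 10:18 = 618 minutes from midnight
End time: 13:14 = 794 minutes from midnight
Difference: 794 - 618 = 176 minutes
That is 2 hours and 56 minutes

176


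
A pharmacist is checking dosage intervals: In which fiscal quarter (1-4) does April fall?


Month: April (month 4)
Q1: January-March (months 1-3)
Q2: April-June (months 4-6)
Q3: July-September (months 7-9)
Q4: October-December (months 10-12)
Month 4 falls in Q2

2


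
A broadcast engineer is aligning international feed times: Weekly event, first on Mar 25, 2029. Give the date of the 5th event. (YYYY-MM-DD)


First occurrence: 2029-03-25 (occurrence 1)
Each occurrence is 7 days after the previous.
Occurrence 5 is 4 weeks after the first.
4 weeks = 28 days
2029-03-25 + 28 days = 2029-04-22

2029-04-22


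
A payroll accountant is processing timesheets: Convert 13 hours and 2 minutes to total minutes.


Hours: 13
Extra minutes: 2
Minutes per hour: 60
Hours to minutes: 13 x 60 = 780
Total: 780 + 2 = 782

782


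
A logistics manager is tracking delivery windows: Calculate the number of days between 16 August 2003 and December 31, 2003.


Start: August 16, 2003
End: December 31, 2003
Days left in August: 15
September: 30
October: 31
November: 30
December: 31
Sum of remaining months: 122
Total: 15 + 122 = 137

137


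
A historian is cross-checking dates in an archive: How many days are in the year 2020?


Year: 2020
Check leap year rules:
Divisible by 4? Yes
Divisible by 100? No
2020 is a leap year
Days: 366

366


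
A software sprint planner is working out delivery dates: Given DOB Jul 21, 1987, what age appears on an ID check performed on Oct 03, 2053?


Birth: 1987-07-21
Reference: 2053-10-03
Year difference: 2053 - 1987 = 66
Has birthday (07-21) occurred by 10-03? Yes
Age in full years: 66

66


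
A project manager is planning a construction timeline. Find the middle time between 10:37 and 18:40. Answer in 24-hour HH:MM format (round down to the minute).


Start time: 10:37 = 637 minutes from midnight
End time: 18:40 = 1120 minutes from midnight
Sum: 637 + 1120 = 1757
Midpoint: 1757 / 2 = 878 minutes
Convert: 878 / 60 = 14 hours, 38 minutes
Result: 14:38

14:38


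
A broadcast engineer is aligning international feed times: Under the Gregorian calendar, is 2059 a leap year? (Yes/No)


Year: 2059
Divisible by 4? 2059 / 4 = 514.75 -> No
Not divisible by 4, so NOT a leap year

No


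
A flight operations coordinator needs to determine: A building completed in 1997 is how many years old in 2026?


Birth year: 1997
Current year: 2026
Age = current year - birth year
Age = 2026 - 1997 = 29

29


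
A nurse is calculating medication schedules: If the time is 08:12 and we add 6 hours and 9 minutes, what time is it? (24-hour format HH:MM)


Start time: 08:12
Adding: 6 hours 9 minutes
Minutes: 12 + 9 = 21
Hours: 8 + 6 + 0 = 14
Result: 14:21

14:21


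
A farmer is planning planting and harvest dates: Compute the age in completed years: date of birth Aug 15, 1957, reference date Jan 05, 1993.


Birth: 1957-08-15
Reference: 1993-01-05
Year difference: 1993 - 1957 = 36
Has birthday (08-15) occurred by 01-05? No
Birthday not yet reached this year -> subtract 1
Age in full years: 35

35


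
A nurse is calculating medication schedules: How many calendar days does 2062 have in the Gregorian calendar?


Year: 2062
Check leap year rules:
Divisible by 4? No
2062 is not a leap year
Days: 365

365


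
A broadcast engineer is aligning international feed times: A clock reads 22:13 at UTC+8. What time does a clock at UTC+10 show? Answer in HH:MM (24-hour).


Local time: 22:13 at UTC+8 (offset 8h)
Target zone: UTC+10 (offset 10h)
Difference: 10 - (8) = 2 hours
Calculation: 22 + (2) = 24
Wraparound: (24) mod 24 = 0
Result: 00:13

00:13


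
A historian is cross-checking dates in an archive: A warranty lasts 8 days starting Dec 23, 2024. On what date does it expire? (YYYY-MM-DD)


Start: 2024-12-23
Adding 8 days
Days remaining in December: 8
Result: 2024-12-31

2024-12-31


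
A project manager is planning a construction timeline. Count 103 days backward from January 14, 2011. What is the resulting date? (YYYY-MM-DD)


Start: 2011-01-14
Subtracting 103 days
Days already passed in January: 14
After going back through January: 89 more days to subtract
December 2010: 31 days, 58 remaining
November 2010: 30 days, 28 remaining
October 2010 has 31 days, need 28
Result: 2010-10-03

2010-10-03


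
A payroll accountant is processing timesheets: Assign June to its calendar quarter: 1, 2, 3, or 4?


Month: June (month 6)
Q1: January-March (months 1-3)
Q2: April-June (months 4-6)
Q3: July-September (months 7-9)
Q4: October-December (months 10-12)
Month 6 falls in Q2

2


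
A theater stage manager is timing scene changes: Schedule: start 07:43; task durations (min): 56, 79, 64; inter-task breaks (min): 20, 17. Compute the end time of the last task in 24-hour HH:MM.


Start: 07:43 = 463 min from midnight
  after task 1 (56 min): 08:39
  after break (20 min): 08:59
  after task 2 (79 min): 10:18
  after break (17 min): 10:35
  after task 3 (64 min): 11:39
Total elapsed: 236 minutes
End time: 11:39

11:39


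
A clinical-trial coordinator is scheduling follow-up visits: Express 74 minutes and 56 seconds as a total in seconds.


Minutes: 74
Seconds: 56
Convert minutes to seconds: 74 x 60 = 4440
Add remaining seconds: 4440 + 56 = 4496

4496


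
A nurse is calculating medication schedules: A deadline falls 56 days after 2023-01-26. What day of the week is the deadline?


Start: 2023-01-26 (Thursday)
Step 1 - find target date: add 56 days
  2023-01-26 + 56 days = 2023-03-23
Step 2 - day of week:
  56 mod 7 = 0
  Thursday + 0 days -> Thursday
Result: Thursday (2023-03-23)

Thursday


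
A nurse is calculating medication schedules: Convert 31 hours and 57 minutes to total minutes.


Hours: 31
Extra minutes: 57
Minutes per hour: 60
Hours to minutes: 31 x 60 = 1860
Total: 1860 + 57 = 1917

1917


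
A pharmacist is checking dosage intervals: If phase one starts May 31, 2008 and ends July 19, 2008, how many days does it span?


Start date: 2008-05-31
End date: 2008-07-19
May 2008: +1 days
Jun 2008: +30 days
Jul 2008: +18 days
Total: 49 days

49


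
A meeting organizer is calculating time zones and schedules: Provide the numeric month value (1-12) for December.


Calendar month order:
11. November
12. December <--
December is month number 12

12


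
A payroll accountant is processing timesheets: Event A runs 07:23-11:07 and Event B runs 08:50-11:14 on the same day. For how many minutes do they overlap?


Interval A: [443, 667] minutes from midnight
Interval B: [530, 674] minutes from midnight
Overlap start = max(443, 530) = 530
Overlap end = min(667, 674) = 667
Overlap = 667 - 530 = 137 minutes

137


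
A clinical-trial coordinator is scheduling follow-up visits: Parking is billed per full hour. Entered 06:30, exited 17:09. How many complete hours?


Start: 06:30
End: 17:09
Hour difference: 17 - 6 = 11 hours
Minute difference: 9 - 30 = -21 minutes
Total minutes: 639
Complete hours: 639 / 60 = 10 (remainder 39)

10


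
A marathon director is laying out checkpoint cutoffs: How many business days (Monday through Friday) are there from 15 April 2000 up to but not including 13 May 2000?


Start: 2000-04-15 (Saturday)
End (exclusive): 2000-05-13 (Saturday)
Total calendar days: 28
Full weeks: 28 // 7 = 4 -> 20 weekdays
Remaining 0 days starting on Saturday:
Total business days: 20 + 0 = 20

20


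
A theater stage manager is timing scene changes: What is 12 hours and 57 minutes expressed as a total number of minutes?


Hours: 12
Minutes: 57
Convert hours to minutes: 12 x 60 = 720
Add remaining minutes: 720 + 57 = 777

777


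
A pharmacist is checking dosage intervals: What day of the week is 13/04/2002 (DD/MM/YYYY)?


Date: 2002-04-13
January 1, 2002 is a Tuesday
Day of year: 103
Offset from Jan 1: 102 days
102 mod 7 = 4
Result: Saturday

Saturday


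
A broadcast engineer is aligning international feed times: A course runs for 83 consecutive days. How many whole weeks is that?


Total days: 83
Days per week: 7
Division: 83 / 7 = 11 remainder 6
Complete weeks: 11
Remaining days: 6

11


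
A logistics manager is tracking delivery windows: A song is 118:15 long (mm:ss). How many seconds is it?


Minutes: 118
Extra seconds: 15
Seconds per minute: 60
Minutes to seconds: 118 x 60 = 7080
Total: 7080 + 15 = 7095

7095


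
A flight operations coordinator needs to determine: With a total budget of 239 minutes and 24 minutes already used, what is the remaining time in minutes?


Total budget: 239 minutes
Time used: 24 minutes
Remaining: 239 - 24 = 215 minutes
Percent used: 10.0%
Percent remaining: 90.0%

215


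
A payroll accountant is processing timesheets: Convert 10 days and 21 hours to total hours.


Days: 10
Extra hours: 21
Hours per day: 24
Days to hours: 10 x 24 = 240
Total: 240 + 21 = 261

261


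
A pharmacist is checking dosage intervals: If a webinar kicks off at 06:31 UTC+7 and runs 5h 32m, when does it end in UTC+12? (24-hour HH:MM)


Start: 06:31 in UTC+7
Step 1 - add duration:
  minutes: 31 + 32 = 63 (carry 1h)
  hours: 6 + 5 + 1 = 12
  end in UTC+7: 12:03
Step 2 - convert UTC+7 -> UTC+12:
  offset difference: 12 - (7) = 5 hours
  12 + (5) = 17 -> mod 24 = 17
Result: 17:03 in UTC+12

17:03


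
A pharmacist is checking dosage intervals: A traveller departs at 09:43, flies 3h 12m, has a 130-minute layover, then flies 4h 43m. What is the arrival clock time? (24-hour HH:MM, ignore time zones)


Depart: 09:43
Leg 1: +192 min -> 12:55
Layover: +130 min -> 15:05
Leg 2: +283 min -> 19:48
Total travel: 605 minutes = 10h 5m
Arrival: 19:48

19:48


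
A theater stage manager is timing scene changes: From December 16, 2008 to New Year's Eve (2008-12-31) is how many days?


Start: December 16, 2008
End: December 31, 2008
Days left in December: 15
Total: 15 days

15


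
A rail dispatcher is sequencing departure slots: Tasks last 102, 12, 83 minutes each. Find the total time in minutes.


Durations: 102, 12, 83
Running sum: 102
+ 12 = 114
+ 83 = 197
Total duration: 197 minutes
That is 3 hours and 17 minutes

197


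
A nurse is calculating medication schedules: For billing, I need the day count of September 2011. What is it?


Month: September
Year: 2011
September is a 30-day month
Total: 30 days

30


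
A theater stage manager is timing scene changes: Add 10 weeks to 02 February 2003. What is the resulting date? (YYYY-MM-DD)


Start: 2003-02-02
Weeks to add: 10
Convert to days: 10 x 7 = 70 days
Add 70 days to 2003-02-02
Result: 2003-04-13

2003-04-13


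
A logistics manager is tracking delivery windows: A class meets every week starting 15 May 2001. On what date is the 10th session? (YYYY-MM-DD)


First occurrence: 2001-05-15 (occurrence 1)
Each occurrence is 7 days after the previous.
Occurrence 10 is 9 weeks after the first.
9 weeks = 63 days
2001-05-15 + 63 days = 2001-07-17

2001-07-17


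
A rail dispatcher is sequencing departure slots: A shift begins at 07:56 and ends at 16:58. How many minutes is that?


Start time: 07:56 = 476 minutes from midnight
End time: 16:58 = 1018 minutes from midnight
Difference: 1018 - 476 = 542 minutes
That is 9 hours and 2 minutes

542


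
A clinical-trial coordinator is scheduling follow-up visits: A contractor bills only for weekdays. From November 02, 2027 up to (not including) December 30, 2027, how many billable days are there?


Start: 2027-11-02 (Tuesday)
End (exclusive): 2027-12-30 (Thursday)
Total calendar days: 58
Full weeks: 58 // 7 = 8 -> 40 weekdays
Remaining 2 days starting on Tuesday:
  Tue(w), Wed(w) -> 2 weekdays
Total business days: 40 + 2 = 42

42


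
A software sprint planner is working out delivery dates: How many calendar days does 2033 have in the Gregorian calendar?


Year: 2033
Check leap year rules:
Divisible by 4? No
2033 is not a leap year
Days: 365

365


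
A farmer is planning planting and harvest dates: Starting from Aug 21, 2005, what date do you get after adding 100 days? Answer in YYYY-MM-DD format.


Start: 2005-08-21
Adding 100 days
Days remaining in August: 10
After August: 90 days still to add
September 2005: 30 days, 60 remaining
October 2005: 31 days, 29 remaining
November 2005 has 30 days, need 29
Result: 2005-11-29

2005-11-29


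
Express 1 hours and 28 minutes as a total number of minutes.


Hours: 1
Extra minutes: 28
Minutes per hour: 60
Hours to minutes: 1 x 60 = 60
Total: 60 + 28 = 88

88


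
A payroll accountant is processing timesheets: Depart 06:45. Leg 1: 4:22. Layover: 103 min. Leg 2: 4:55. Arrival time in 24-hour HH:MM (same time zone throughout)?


Depart: 06:45
Leg 1: +262 min -> 11:07
Layover: +103 min -> 12:50
Leg 2: +295 min -> 17:45
Total travel: 660 minutes = 11h 0m
Arrival: 17:45

17:45


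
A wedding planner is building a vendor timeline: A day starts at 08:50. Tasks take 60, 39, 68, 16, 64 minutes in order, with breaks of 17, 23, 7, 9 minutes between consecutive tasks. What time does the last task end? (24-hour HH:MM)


Start: 08:50 = 530 min from midnight
  after task 1 (60 min): 09:50
  after break (17 min): 10:07
  after task 2 (39 min): 10:46
  after break (23 min): 11:09
  after task 3 (68 min): 12:17
  after break (7 min): 12:24
  after task 4 (16 min): 12:40
  after break (9 min): 12:49
  after task 5 (64 min): 13:53
Total elapsed: 303 minutes
End time: 13:53

13:53


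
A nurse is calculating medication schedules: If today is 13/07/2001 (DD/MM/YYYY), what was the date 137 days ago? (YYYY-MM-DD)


Start: 2001-07-13
Subtracting 137 days
Days already passed in July: 13
After going back through July: 124 more days to subtract
June 2001: 30 days, 94 remaining
May 2001: 31 days, 63 remaining
April 2001: 30 days, 33 remaining
March 2001: 31 days, 2 remaining
Result: 2001-02-26

2001-02-26


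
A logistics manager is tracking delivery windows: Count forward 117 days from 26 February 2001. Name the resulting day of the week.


Start: 2001-02-26 (Monday)
Step 1 - find target date: add 117 days
  2001-02-26 + 117 days = 2001-06-23
Step 2 - day of week:
  117 mod 7 = 5
  Monday + 5 days -> Saturday
Result: Saturday (2001-06-23)

Saturday


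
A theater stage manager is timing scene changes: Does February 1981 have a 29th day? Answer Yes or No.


Year: 1981
Divisible by 4? 1981 / 4 = 495.25 -> No
Not divisible by 4, so NOT a leap year

No


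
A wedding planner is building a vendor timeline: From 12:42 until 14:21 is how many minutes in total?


Start time: 12:42 = 762 minutes from midnight
End time: 14:21 = 861 minutes from midnight
Difference: 861 - 762 = 99 minutes
That is 1 hours and 39 minutes

99


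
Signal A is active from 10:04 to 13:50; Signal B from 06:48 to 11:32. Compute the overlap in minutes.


Interval A: [604, 830] minutes from midnight
Interval B: [408, 692] minutes from midnight
Overlap start = max(604, 408) = 604
Overlap end = min(830, 692) = 692
Overlap = 692 - 604 = 88 minutes

88


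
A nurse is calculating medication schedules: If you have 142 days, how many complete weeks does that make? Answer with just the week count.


Total days: 142
Days per week: 7
Division: 142 / 7 = 20 remainder 2
Complete weeks: 20
Remaining days: 2

20


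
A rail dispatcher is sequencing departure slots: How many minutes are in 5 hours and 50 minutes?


Hours: 5
Minutes: 50
Convert hours to minutes: 5 x 60 = 300
Add remaining minutes: 300 + 50 = 350

350


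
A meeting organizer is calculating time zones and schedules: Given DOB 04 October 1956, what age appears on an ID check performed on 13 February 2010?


Birth: 1956-10-04
Reference: 2010-02-13
Year difference: 2010 - 1956 = 54
Has birthday (10-04) occurred by 02-13? No
Birthday not yet reached this year -> subtract 1
Age in full years: 53

53


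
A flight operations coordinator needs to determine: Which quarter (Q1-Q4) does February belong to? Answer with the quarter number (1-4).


Month: February (month 2)
Q1: January-March (months 1-3)
Q2: April-June (months 4-6)
Q3: July-September (months 7-9)
Q4: October-December (months 10-12)
Month 2 falls in Q1

1


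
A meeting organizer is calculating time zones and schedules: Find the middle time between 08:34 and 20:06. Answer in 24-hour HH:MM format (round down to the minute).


Start time: 08:34 = 514 minutes from midnight
End time: 20:06 = 1206 minutes from midnight
Sum: 514 + 1206 = 1720
Midpoint: 1720 / 2 = 860 minutes
Convert: 860 / 60 = 14 hours, 20 minutes
Result: 14:20

14:20


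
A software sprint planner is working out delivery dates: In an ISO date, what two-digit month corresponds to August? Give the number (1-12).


Calendar month order:
7. July
8. August <--
9. September
August is month number 8

8


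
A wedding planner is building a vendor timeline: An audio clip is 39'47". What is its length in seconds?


Minutes: 39
Seconds: 47
Convert minutes to seconds: 39 x 60 = 2340
Add remaining seconds: 2340 + 47 = 2387

2387


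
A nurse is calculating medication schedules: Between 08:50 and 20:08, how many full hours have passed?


Start: 08:50
End: 20:08
Hour difference: 20 - 8 = 12 hours
Minute difference: 8 - 50 = -42 minutes
Total minutes: 678
Complete hours: 678 / 60 = 11 (remainder 18)

11


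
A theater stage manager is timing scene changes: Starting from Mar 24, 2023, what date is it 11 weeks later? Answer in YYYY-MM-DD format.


Start: 2023-03-24
Weeks to add: 11
Convert to days: 11 x 7 = 77 days
Add 77 days to 2023-03-24
Result: 2023-06-09

2023-06-09


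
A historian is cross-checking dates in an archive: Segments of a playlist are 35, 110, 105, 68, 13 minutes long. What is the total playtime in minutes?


Durations: 35, 110, 105, 68, 13
Running sum: 35
+ 110 = 145
+ 105 = 250
+ 68 = 318
+ 13 = 331
Total duration: 331 minutes
That is 5 hours and 31 minutes

331


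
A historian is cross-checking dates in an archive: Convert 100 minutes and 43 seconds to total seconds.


Minutes: 100
Extra seconds: 43
Seconds per minute: 60
Minutes to seconds: 100 x 60 = 6000
Total: 6000 + 43 = 6043

6043


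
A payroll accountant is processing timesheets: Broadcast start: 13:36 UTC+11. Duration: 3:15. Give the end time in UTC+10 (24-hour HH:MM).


Start: 13:36 in UTC+11
Step 1 - add duration:
  minutes: 36 + 15 = 51
  hours: 13 + 3 + 0 = 16
  end in UTC+11: 16:51
Step 2 - convert UTC+11 -> UTC+10:
  offset difference: 10 - (11) = -1 hours
  16 + (-1) = 15 -> mod 24 = 15
Result: 15:51 in UTC+10

15:51


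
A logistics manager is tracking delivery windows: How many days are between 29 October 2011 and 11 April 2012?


Start date: 2011-10-29
End date: 2012-04-11
Oct 2011: +3 days
Nov 2011: +30 days
Dec 2011: +31 days
... (4 more months)
Total: 165 days

165


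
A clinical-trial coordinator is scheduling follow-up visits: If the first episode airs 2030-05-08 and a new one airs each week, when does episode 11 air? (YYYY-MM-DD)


First occurrence: 2030-05-08 (occurrence 1)
Each occurrence is 7 days after the previous.
Occurrence 11 is 10 weeks after the first.
10 weeks = 70 days
2030-05-08 + 70 days = 2030-07-17

2030-07-17


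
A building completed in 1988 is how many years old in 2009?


Birth year: 1988
Current year: 2009
Age = current year - birth year
Age = 2009 - 1988 = 21

21


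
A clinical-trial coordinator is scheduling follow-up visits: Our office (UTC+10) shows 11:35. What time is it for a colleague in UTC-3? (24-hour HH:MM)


Local time: 11:35 at UTC+10 (offset 10h)
Target zone: UTC-3 (offset -3h)
Difference: -3 - (10) = -13 hours
Calculation: 11 + (-13) = -2
Wraparound: (-2) mod 24 = 22
Result: 22:35

22:35


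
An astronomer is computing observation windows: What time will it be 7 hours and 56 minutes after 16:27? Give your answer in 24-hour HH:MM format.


Start time: 16:27
Adding: 7 hours 56 minutes
Minutes: 27 + 56 = 83
Minute overflow: 83 >= 60, so carry 1 hour, minutes = 23
Hours: 16 + 7 + 1 = 24
Hour wraparound: 24 mod 24 = 0
Result: 00:23

00:23


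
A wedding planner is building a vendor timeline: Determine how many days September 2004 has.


Month: September
Year: 2004
September is a 30-day month
Total: 30 days

30


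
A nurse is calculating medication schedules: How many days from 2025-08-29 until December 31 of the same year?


Start: August 29, 2025
End: December 31, 2025
Days left in August: 2
September: 30
October: 31
November: 30
December: 31
Sum of remaining months: 122
Total: 2 + 122 = 124

124


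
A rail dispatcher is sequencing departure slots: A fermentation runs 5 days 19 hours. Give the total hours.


Days: 5
Extra hours: 19
Hours per day: 24
Days to hours: 5 x 24 = 120
Total: 120 + 19 = 139

139


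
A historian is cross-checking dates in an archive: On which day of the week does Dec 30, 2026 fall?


Date: 2026-12-30
January 1, 2026 is a Thursday
Day of year: 364
Offset from Jan 1: 363 days
363 mod 7 = 6
Result: Wednesday

Wednesday


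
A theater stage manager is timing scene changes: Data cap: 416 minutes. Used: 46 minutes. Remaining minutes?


Total budget: 416 minutes
Time used: 46 minutes
Remaining: 416 - 46 = 370 minutes
Percent used: 11.1%
Percent remaining: 88.9%

370


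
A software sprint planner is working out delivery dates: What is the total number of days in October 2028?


Month: October
Year: 2028
October is a 31-day month
Total: 31 days

31


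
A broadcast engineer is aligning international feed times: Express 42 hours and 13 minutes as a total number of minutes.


Hours: 42
Extra minutes: 13
Minutes per hour: 60
Hours to minutes: 42 x 60 = 2520
Total: 2520 + 13 = 2533

2533
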